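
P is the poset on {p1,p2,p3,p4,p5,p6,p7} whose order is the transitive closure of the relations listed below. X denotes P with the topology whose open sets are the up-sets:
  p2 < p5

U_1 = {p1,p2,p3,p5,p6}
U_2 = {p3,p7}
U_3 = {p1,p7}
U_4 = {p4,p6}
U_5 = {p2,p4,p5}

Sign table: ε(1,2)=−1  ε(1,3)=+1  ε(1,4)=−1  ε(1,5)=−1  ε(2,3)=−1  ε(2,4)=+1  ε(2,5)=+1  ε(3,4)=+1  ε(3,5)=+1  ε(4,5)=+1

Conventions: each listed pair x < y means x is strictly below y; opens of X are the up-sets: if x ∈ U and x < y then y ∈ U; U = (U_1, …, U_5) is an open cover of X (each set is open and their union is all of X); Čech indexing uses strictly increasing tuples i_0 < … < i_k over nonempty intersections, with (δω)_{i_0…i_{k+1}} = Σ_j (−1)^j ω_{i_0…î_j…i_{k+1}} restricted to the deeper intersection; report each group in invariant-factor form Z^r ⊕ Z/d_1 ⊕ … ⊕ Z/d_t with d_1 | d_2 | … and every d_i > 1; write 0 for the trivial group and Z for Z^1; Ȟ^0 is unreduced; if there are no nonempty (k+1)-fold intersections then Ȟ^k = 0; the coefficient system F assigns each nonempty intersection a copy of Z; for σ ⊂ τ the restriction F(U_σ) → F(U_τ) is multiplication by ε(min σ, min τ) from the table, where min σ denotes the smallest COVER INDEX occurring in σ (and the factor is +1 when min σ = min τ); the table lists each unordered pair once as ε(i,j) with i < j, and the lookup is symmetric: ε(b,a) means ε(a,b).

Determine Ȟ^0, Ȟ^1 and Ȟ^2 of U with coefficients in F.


Ȟ^0 ≅ Z, Ȟ^1 ≅ Z^2, Ȟ^2 ≅ 0

nerve of the cover:
  U12={p3} U13={p1} U14={p6} U15={p2,p5} U23={p7} U45={p4}
C dims 5,6; δ0: rk 4, SNF 1^4
Ȟ^0 = (5 − 4) − 0 = 1, so Ȟ^0 ≅ Z
Ȟ^1 = (6 − 0) − 4 = 2, so Ȟ^1 ≅ Z^2
Ȟ^2 = (0 − 0) − 0 = 0, so Ȟ^2 ≅ 0


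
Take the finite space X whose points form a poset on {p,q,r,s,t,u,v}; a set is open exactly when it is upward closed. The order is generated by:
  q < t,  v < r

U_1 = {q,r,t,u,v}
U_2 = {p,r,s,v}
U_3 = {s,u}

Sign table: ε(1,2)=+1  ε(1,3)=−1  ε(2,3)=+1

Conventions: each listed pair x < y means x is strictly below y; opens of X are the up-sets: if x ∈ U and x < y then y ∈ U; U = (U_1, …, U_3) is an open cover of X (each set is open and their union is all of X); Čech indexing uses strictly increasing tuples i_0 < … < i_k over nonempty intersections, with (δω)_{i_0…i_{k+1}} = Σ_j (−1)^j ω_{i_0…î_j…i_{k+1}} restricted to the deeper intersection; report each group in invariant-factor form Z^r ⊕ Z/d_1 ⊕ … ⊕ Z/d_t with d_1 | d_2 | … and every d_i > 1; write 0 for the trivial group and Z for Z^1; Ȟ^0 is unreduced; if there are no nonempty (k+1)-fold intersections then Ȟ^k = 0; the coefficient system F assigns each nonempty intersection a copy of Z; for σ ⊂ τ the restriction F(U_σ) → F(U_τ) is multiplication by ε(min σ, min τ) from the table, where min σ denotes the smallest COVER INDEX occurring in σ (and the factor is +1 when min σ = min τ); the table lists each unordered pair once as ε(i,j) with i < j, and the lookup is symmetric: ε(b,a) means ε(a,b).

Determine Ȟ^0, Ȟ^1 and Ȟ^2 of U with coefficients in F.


Ȟ^0 = 0, Ȟ^1 = Z/2, Ȟ^2 = 0

intersection data:
  U12={r,v} U13={u} U23={s}
C dims 3,3; δ0: rk 3, SNF 1^2·2
Ȟ^0 = (3 − 3) − 0 = 0, so Ȟ^0 ≅ 0
Ȟ^1 = (3 − 0) − 3 = 0 plus torsion [2], so Ȟ^1 ≅ Z/2
Ȟ^2 = (0 − 0) − 0 = 0, so Ȟ^2 ≅ 0


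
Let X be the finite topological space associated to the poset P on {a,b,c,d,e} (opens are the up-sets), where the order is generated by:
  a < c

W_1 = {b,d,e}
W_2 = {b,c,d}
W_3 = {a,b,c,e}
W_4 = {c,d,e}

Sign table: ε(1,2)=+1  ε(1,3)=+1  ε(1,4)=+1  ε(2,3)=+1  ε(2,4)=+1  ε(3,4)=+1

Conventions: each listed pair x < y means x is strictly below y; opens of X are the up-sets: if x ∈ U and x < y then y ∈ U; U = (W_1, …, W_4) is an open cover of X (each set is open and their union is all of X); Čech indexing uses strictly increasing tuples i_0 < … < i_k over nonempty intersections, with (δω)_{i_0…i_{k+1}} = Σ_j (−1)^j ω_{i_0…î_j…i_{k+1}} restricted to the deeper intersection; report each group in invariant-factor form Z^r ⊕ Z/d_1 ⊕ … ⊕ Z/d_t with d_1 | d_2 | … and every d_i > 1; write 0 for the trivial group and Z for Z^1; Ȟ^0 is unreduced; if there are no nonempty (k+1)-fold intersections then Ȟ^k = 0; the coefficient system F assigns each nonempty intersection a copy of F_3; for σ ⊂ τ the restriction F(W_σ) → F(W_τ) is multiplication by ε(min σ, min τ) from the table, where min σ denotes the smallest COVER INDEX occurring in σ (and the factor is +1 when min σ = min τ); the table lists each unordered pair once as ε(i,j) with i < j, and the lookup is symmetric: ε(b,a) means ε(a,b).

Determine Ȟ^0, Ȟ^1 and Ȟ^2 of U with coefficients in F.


nonempty overlaps:
  W12={b,d} W13={b,e} W14={d,e} W23={b,c} W24={c,d} W34={c,e}
  W123={b} W124={d} W134={e} W234={c}
C dims 4,6,4; δ0: rk_F3 3; δ1: rk_F3 3
degree 0: 4−3−0 = 1 → Ȟ^0 ≅ Z/3
degree 1: 6−3−3 = 0 → Ȟ^1 ≅ 0
degree 2: 4−0−3 = 1 → Ȟ^2 ≅ Z/3

Ȟ^0 = Z/3, Ȟ^1 = 0, Ȟ^2 = Z/3


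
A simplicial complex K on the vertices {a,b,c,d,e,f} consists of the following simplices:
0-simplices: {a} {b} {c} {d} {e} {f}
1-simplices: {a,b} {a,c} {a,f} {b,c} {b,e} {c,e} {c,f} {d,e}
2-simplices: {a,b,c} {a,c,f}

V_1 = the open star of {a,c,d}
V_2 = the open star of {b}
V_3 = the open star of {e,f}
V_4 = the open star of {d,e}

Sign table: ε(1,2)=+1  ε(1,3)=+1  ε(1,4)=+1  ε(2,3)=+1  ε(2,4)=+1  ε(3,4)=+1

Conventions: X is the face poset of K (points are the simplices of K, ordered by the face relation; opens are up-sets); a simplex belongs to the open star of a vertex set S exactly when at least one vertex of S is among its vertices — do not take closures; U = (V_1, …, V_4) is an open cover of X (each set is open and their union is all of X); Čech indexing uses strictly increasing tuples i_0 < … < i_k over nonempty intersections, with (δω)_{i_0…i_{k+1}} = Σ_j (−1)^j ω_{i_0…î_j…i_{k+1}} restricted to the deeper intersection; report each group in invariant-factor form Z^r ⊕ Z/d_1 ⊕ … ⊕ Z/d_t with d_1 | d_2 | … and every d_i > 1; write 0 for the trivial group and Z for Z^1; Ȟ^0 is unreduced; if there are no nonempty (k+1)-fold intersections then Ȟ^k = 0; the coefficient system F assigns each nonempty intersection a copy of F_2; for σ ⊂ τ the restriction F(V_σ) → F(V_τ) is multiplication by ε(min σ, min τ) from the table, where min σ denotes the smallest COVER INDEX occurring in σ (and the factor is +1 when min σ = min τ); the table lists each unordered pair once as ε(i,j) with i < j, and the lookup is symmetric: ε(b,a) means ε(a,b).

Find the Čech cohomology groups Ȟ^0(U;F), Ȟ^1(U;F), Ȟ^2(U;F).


Ȟ^0 = Z/2; Ȟ^1 = Z/2; Ȟ^2 = 0

nonempty overlaps:
  V1={{a},{c},{d},{a,b},{a,c},{a,f},{b,c},{c,e},{c,f},{d,e},{a,b,c},{a,c,f}} V2={{b},{a,b},{b,c},{b,e},{a,b,c}} V3={{e},{f},{a,f},{b,e},{c,e},{c,f},{d,e},{a,c,f}} V4={{d},{e},{b,e},{c,e},{d,e}}
  V12={{a,b},{b,c},{a,b,c}} V13={{a,f},{c,e},{c,f},{d,e},{a,c,f}} V14={{d},{c,e},{d,e}} V23={{b,e}} V24={{b,e}} V34={{e},{b,e},{c,e},{d,e}}
  V134={{c,e},{d,e}} V234={{b,e}}
C dims 4,6,2; δ0: rk_F2 3; δ1: rk_F2 2
degree 0: 4−3−0 = 1 → Ȟ^0 ≅ Z/2
degree 1: 6−2−3 = 1 → Ȟ^1 ≅ Z/2
degree 2: 2−0−2 = 0 → Ȟ^2 ≅ 0


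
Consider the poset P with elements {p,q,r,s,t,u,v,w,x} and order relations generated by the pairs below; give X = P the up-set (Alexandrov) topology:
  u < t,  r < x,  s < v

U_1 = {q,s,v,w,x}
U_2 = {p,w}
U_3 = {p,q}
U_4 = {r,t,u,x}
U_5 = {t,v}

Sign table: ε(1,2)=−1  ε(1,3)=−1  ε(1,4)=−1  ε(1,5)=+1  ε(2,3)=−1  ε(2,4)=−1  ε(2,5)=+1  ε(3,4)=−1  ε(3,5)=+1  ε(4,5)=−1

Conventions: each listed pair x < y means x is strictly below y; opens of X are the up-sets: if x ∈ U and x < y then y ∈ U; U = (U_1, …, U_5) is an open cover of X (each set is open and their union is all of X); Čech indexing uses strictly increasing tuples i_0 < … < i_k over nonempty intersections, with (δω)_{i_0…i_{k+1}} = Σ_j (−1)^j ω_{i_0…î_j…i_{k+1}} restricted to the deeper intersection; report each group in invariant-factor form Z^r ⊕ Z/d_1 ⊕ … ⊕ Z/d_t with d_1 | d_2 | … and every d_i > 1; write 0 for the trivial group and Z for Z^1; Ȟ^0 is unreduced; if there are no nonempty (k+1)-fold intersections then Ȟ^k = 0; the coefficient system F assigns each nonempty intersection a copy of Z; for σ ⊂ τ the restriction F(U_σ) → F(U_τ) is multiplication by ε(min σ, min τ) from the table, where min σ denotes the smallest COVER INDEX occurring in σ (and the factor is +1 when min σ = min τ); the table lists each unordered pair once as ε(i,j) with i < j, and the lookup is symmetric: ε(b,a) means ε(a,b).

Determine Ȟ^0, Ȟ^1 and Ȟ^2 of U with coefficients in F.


Ȟ^0(U;F) ≅ 0; Ȟ^1(U;F) ≅ Z ⊕ Z/2; Ȟ^2(U;F) ≅ 0

nonempty overlaps:
  U12={w} U13={q} U14={x} U15={v} U23={p} U45={t}
C dims 5,6; δ0: rk 5, SNF 1^4·2
degree 0: 5−5−0 = 0 → Ȟ^0 ≅ 0
degree 1: 6−0−5 = 1 plus torsion [2] → Ȟ^1 ≅ Z ⊕ Z/2
degree 2: 0−0−0 = 0 → Ȟ^2 ≅ 0


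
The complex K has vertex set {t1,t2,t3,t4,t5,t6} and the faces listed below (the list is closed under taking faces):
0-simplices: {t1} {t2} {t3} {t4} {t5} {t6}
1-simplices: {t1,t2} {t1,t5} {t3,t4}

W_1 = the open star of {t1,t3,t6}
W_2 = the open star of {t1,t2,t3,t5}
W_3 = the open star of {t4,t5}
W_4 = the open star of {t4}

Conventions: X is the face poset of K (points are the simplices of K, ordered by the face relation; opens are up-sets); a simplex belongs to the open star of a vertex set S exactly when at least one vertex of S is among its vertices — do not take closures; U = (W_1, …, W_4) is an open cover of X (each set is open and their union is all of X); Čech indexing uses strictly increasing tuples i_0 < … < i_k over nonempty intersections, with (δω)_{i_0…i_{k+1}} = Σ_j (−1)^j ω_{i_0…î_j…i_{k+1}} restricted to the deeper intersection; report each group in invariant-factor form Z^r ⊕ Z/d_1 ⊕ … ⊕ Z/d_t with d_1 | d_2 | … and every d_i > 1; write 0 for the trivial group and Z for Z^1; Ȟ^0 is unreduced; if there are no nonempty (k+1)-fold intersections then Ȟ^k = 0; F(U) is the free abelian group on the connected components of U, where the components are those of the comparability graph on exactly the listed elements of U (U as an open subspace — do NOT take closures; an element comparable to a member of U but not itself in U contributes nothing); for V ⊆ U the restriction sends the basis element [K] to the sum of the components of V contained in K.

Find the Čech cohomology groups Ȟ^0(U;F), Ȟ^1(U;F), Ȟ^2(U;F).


Ȟ^0(U;F) ≅ Z^3; Ȟ^1(U;F) ≅ 0; Ȟ^2(U;F) ≅ 0

nonempty intersections:
  W1={{t1},{t3},{t6},{t1,t2},{t1,t5},{t3,t4}} W2={{t1},{t2},{t3},{t5},{t1,t2},{t1,t5},{t3,t4}} W3={{t4},{t5},{t1,t5},{t3,t4}} W4={{t4},{t3,t4}}
  W12={{t1},{t3},{t1,t2},{t1,t5},{t3,t4}} W13={{t1,t5},{t3,t4}} W14={{t3,t4}} W23={{t5},{t1,t5},{t3,t4}} W24={{t3,t4}} W34={{t4},{t3,t4}}
  W123={{t1,t5},{t3,t4}} W124={{t3,t4}} W134={{t3,t4}} W234={{t3,t4}}
  W1234={{t3,t4}}
components per intersection:
  W1: {{t1},{t1,t2},{t1,t5}} {{t3},{t3,t4}} {{t6}}
  W2: {{t1},{t2},{t5},{t1,t2},{t1,t5}} {{t3},{t3,t4}}
  W3: {{t4},{t3,t4}} {{t5},{t1,t5}}
  W4: {{t4},{t3,t4}}
  W12: {{t1},{t1,t2},{t1,t5}} {{t3},{t3,t4}}
  W13: {{t1,t5}} {{t3,t4}}
  W14: {{t3,t4}}
  W23: {{t5},{t1,t5}} {{t3,t4}}
  W24: {{t3,t4}}
  W34: {{t4},{t3,t4}}
  W123: {{t1,t5}} {{t3,t4}}
  W124: {{t3,t4}}
  W134: {{t3,t4}}
  W234: {{t3,t4}}
  W1234: {{t3,t4}}
C dims 8,9,5,1; δ0: rk 5, SNF 1^5; δ1: rk 4, SNF 1^4; δ2: rk 1, SNF 1^1
Ȟ^0: (8−5)−0=3 ⇒ Z^3
Ȟ^1: (9−4)−5=0 ⇒ 0
Ȟ^2: (5−1)−4=0 ⇒ 0


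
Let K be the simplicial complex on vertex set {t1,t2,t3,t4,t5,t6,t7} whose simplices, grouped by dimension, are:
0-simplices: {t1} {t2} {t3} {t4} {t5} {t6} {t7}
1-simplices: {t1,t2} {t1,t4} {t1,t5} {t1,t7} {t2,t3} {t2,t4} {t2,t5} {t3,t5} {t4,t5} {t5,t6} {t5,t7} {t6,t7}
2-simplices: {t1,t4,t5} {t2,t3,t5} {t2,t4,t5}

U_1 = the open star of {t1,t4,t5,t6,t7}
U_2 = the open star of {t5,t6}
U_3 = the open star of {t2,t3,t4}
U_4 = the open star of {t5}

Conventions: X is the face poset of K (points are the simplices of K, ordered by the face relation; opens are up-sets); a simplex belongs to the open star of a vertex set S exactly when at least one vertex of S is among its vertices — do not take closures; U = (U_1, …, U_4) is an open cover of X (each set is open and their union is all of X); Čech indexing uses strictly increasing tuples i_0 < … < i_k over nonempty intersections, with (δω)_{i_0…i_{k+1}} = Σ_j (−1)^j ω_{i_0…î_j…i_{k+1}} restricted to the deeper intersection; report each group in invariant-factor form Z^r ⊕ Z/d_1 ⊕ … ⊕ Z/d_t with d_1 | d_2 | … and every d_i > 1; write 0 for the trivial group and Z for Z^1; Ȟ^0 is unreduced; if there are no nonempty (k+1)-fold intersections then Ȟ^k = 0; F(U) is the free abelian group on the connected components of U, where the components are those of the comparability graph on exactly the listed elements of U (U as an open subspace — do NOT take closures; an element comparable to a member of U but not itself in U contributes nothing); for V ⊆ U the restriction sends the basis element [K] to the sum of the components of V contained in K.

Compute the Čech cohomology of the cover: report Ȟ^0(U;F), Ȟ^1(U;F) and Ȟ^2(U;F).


nerve of the cover:
  U1={{t1},{t4},{t5},{t6},{t7},{t1,t2},{t1,t4},{t1,t5},{t1,t7},{t2,t4},{t2,t5},{t3,t5},{t4,t5},{t5,t6},{t5,t7},{t6,t7},{t1,t4,t5},{t2,t3,t5},{t2,t4,t5}} U2={{t5},{t6},{t1,t5},{t2,t5},{t3,t5},{t4,t5},{t5,t6},{t5,t7},{t6,t7},{t1,t4,t5},{t2,t3,t5},{t2,t4,t5}} U3={{t2},{t3},{t4},{t1,t2},{t1,t4},{t2,t3},{t2,t4},{t2,t5},{t3,t5},{t4,t5},{t1,t4,t5},{t2,t3,t5},{t2,t4,t5}} U4={{t5},{t1,t5},{t2,t5},{t3,t5},{t4,t5},{t5,t6},{t5,t7},{t1,t4,t5},{t2,t3,t5},{t2,t4,t5}}
  U12={{t5},{t6},{t1,t5},{t2,t5},{t3,t5},{t4,t5},{t5,t6},{t5,t7},{t6,t7},{t1,t4,t5},{t2,t3,t5},{t2,t4,t5}} U13={{t4},{t1,t2},{t1,t4},{t2,t4},{t2,t5},{t3,t5},{t4,t5},{t1,t4,t5},{t2,t3,t5},{t2,t4,t5}} U14={{t5},{t1,t5},{t2,t5},{t3,t5},{t4,t5},{t5,t6},{t5,t7},{t1,t4,t5},{t2,t3,t5},{t2,t4,t5}} U23={{t2,t5},{t3,t5},{t4,t5},{t1,t4,t5},{t2,t3,t5},{t2,t4,t5}} U24={{t5},{t1,t5},{t2,t5},{t3,t5},{t4,t5},{t5,t6},{t5,t7},{t1,t4,t5},{t2,t3,t5},{t2,t4,t5}} U34={{t2,t5},{t3,t5},{t4,t5},{t1,t4,t5},{t2,t3,t5},{t2,t4,t5}}
  U123={{t2,t5},{t3,t5},{t4,t5},{t1,t4,t5},{t2,t3,t5},{t2,t4,t5}} U124={{t5},{t1,t5},{t2,t5},{t3,t5},{t4,t5},{t5,t6},{t5,t7},{t1,t4,t5},{t2,t3,t5},{t2,t4,t5}} U134={{t2,t5},{t3,t5},{t4,t5},{t1,t4,t5},{t2,t3,t5},{t2,t4,t5}} U234={{t2,t5},{t3,t5},{t4,t5},{t1,t4,t5},{t2,t3,t5},{t2,t4,t5}}
  U1234={{t2,t5},{t3,t5},{t4,t5},{t1,t4,t5},{t2,t3,t5},{t2,t4,t5}}
components per intersection:
  U1: {{t1},{t4},{t5},{t6},{t7},{t1,t2},{t1,t4},{t1,t5},{t1,t7},{t2,t4},{t2,t5},{t3,t5},{t4,t5},{t5,t6},{t5,t7},{t6,t7},{t1,t4,t5},{t2,t3,t5},{t2,t4,t5}}
  U2: {{t5},{t6},{t1,t5},{t2,t5},{t3,t5},{t4,t5},{t5,t6},{t5,t7},{t6,t7},{t1,t4,t5},{t2,t3,t5},{t2,t4,t5}}
  U3: {{t2},{t3},{t4},{t1,t2},{t1,t4},{t2,t3},{t2,t4},{t2,t5},{t3,t5},{t4,t5},{t1,t4,t5},{t2,t3,t5},{t2,t4,t5}}
  U4: {{t5},{t1,t5},{t2,t5},{t3,t5},{t4,t5},{t5,t6},{t5,t7},{t1,t4,t5},{t2,t3,t5},{t2,t4,t5}}
  U12: {{t5},{t6},{t1,t5},{t2,t5},{t3,t5},{t4,t5},{t5,t6},{t5,t7},{t6,t7},{t1,t4,t5},{t2,t3,t5},{t2,t4,t5}}
  U13: {{t4},{t1,t4},{t2,t4},{t2,t5},{t3,t5},{t4,t5},{t1,t4,t5},{t2,t3,t5},{t2,t4,t5}} {{t1,t2}}
  U14: {{t5},{t1,t5},{t2,t5},{t3,t5},{t4,t5},{t5,t6},{t5,t7},{t1,t4,t5},{t2,t3,t5},{t2,t4,t5}}
  U23: {{t2,t5},{t3,t5},{t4,t5},{t1,t4,t5},{t2,t3,t5},{t2,t4,t5}}
  U24: {{t5},{t1,t5},{t2,t5},{t3,t5},{t4,t5},{t5,t6},{t5,t7},{t1,t4,t5},{t2,t3,t5},{t2,t4,t5}}
  U34: {{t2,t5},{t3,t5},{t4,t5},{t1,t4,t5},{t2,t3,t5},{t2,t4,t5}}
  U123: {{t2,t5},{t3,t5},{t4,t5},{t1,t4,t5},{t2,t3,t5},{t2,t4,t5}}
  U124: {{t5},{t1,t5},{t2,t5},{t3,t5},{t4,t5},{t5,t6},{t5,t7},{t1,t4,t5},{t2,t3,t5},{t2,t4,t5}}
  U134: {{t2,t5},{t3,t5},{t4,t5},{t1,t4,t5},{t2,t3,t5},{t2,t4,t5}}
  U234: {{t2,t5},{t3,t5},{t4,t5},{t1,t4,t5},{t2,t3,t5},{t2,t4,t5}}
  U1234: {{t2,t5},{t3,t5},{t4,t5},{t1,t4,t5},{t2,t3,t5},{t2,t4,t5}}
C dims 4,7,4,1; δ0: rk 3, SNF 1^3; δ1: rk 3, SNF 1^3; δ2: rk 1, SNF 1^1
Ȟ^0 = (4 − 3) − 0 = 1, so Ȟ^0 ≅ Z
Ȟ^1 = (7 − 3) − 3 = 1, so Ȟ^1 ≅ Z
Ȟ^2 = (4 − 1) − 3 = 0, so Ȟ^2 ≅ 0

Ȟ^0 ≅ Z; Ȟ^1 ≅ Z; Ȟ^2 ≅ 0


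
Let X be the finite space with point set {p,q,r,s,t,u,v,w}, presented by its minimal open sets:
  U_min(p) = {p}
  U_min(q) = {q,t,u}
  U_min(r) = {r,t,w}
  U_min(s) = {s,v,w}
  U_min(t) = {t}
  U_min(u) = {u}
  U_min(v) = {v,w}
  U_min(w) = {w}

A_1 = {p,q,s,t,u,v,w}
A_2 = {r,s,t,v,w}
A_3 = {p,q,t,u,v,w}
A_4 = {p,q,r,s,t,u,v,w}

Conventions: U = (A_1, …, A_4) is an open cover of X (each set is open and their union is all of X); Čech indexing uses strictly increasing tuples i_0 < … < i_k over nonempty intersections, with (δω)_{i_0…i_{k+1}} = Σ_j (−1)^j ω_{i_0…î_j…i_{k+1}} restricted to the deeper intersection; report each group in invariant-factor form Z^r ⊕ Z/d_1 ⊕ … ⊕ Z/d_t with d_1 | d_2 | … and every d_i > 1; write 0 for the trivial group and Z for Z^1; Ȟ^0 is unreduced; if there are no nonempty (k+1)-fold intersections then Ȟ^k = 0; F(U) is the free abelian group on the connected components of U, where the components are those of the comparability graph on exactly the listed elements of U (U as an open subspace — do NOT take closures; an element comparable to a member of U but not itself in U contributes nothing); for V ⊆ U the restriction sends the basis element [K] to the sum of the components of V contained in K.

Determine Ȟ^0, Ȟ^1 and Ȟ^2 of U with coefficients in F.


Ȟ^0 = Z^2, Ȟ^1 = 0 and Ȟ^2 = 0

nonempty overlaps:
  A12={s,t,v,w} A13={p,q,t,u,v,w} A14={p,q,s,t,u,v,w} A23={t,v,w} A24={r,s,t,v,w} A34={p,q,t,u,v,w}
  A123={t,v,w} A124={s,t,v,w} A134={p,q,t,u,v,w} A234={t,v,w}
  A1234={t,v,w}
components per intersection:
  A1: {p} {q,t,u} {s,v,w}
  A2: {r,s,t,v,w}
  A3: {p} {q,t,u} {v,w}
  A4: {p} {q,r,s,t,u,v,w}
  A12: {s,v,w} {t}
  A13: {p} {q,t,u} {v,w}
  A14: {p} {q,t,u} {s,v,w}
  A23: {t} {v,w}
  A24: {r,s,t,v,w}
  A34: {p} {q,t,u} {v,w}
  A123: {t} {v,w}
  A124: {s,v,w} {t}
  A134: {p} {q,t,u} {v,w}
  A234: {t} {v,w}
  A1234: {t} {v,w}
C dims 9,14,9,2; δ0: rk 7, SNF 1^7; δ1: rk 7, SNF 1^7; δ2: rk 2, SNF 1^2
degree 0: 9−7−0 = 2 → Ȟ^0 ≅ Z^2
degree 1: 14−7−7 = 0 → Ȟ^1 ≅ 0
degree 2: 9−2−7 = 0 → Ȟ^2 ≅ 0


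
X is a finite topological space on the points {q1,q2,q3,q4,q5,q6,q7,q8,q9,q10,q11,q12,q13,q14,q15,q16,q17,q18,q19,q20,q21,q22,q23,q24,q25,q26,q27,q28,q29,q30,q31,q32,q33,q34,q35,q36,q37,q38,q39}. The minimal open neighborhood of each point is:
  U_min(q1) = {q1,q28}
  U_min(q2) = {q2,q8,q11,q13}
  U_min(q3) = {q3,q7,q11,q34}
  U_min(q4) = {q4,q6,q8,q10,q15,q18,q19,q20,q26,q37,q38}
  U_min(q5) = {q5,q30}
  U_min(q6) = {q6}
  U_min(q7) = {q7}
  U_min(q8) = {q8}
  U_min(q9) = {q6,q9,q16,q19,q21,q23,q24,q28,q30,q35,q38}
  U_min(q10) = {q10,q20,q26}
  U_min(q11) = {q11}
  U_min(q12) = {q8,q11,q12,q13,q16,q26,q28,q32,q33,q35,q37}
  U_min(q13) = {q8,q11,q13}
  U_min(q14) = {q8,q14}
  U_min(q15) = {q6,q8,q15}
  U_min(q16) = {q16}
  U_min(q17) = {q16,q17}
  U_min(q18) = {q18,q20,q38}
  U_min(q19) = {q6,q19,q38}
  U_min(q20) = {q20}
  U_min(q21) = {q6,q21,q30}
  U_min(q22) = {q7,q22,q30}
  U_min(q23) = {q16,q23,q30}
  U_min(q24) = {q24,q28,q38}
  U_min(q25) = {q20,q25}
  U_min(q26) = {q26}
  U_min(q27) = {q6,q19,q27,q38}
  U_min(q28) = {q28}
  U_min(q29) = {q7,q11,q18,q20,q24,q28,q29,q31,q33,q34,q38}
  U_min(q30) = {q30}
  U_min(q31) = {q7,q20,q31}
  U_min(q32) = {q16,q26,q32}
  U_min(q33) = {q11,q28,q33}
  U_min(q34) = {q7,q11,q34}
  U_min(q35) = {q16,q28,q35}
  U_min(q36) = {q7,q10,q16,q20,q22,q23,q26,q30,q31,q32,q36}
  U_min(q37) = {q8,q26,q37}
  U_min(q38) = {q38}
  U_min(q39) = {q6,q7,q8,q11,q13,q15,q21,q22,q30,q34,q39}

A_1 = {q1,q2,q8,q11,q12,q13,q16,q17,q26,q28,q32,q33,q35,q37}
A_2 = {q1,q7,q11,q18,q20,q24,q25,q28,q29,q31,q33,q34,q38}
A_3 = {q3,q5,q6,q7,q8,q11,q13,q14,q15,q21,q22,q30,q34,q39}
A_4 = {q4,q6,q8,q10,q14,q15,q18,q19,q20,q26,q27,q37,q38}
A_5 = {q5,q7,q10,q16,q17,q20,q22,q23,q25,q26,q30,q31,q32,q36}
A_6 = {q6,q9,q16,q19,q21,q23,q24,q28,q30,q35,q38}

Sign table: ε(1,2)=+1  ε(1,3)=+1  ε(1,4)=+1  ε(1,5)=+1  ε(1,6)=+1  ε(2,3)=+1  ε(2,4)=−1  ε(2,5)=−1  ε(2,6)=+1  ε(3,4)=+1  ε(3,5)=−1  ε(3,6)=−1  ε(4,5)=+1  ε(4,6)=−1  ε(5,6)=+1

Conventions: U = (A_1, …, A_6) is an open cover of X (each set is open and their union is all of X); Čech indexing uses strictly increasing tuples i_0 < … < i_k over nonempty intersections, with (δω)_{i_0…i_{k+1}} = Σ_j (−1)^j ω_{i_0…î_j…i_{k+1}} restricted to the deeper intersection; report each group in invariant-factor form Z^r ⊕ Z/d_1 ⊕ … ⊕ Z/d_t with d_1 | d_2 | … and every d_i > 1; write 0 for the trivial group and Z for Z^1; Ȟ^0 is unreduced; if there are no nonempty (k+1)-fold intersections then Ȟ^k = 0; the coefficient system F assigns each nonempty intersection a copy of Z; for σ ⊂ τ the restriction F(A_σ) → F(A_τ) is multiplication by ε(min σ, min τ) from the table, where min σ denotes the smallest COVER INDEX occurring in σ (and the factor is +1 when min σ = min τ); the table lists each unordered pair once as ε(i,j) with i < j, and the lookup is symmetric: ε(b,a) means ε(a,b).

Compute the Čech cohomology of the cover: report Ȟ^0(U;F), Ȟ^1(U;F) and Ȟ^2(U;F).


nonempty intersections:
  A12={q1,q11,q28,q33} A13={q8,q11,q13} A14={q8,q26,q37} A15={q16,q17,q26,q32} A16={q16,q28,q35} A23={q7,q11,q34} A24={q18,q20,q38} A25={q7,q20,q25,q31} A26={q24,q28,q38} A34={q6,q8,q14,q15} A35={q5,q7,q22,q30} A36={q6,q21,q30} A45={q10,q20,q26} A46={q6,q19,q38} A56={q16,q23,q30}
  A123={q11} A126={q28} A134={q8} A145={q26} A156={q16} A235={q7} A245={q20} A246={q38} A346={q6} A356={q30}
C dims 6,15,10; δ0: rk 6, SNF 1^5·2; δ1: rk 9, SNF 1^9
Ȟ^0: (6−6)−0=0 ⇒ 0
Ȟ^1: (15−9)−6=0 plus torsion [2] ⇒ Z/2
Ȟ^2: (10−0)−9=1 ⇒ Z

Ȟ^0 ≅ 0,  Ȟ^1 ≅ Z/2,  Ȟ^2 ≅ Z


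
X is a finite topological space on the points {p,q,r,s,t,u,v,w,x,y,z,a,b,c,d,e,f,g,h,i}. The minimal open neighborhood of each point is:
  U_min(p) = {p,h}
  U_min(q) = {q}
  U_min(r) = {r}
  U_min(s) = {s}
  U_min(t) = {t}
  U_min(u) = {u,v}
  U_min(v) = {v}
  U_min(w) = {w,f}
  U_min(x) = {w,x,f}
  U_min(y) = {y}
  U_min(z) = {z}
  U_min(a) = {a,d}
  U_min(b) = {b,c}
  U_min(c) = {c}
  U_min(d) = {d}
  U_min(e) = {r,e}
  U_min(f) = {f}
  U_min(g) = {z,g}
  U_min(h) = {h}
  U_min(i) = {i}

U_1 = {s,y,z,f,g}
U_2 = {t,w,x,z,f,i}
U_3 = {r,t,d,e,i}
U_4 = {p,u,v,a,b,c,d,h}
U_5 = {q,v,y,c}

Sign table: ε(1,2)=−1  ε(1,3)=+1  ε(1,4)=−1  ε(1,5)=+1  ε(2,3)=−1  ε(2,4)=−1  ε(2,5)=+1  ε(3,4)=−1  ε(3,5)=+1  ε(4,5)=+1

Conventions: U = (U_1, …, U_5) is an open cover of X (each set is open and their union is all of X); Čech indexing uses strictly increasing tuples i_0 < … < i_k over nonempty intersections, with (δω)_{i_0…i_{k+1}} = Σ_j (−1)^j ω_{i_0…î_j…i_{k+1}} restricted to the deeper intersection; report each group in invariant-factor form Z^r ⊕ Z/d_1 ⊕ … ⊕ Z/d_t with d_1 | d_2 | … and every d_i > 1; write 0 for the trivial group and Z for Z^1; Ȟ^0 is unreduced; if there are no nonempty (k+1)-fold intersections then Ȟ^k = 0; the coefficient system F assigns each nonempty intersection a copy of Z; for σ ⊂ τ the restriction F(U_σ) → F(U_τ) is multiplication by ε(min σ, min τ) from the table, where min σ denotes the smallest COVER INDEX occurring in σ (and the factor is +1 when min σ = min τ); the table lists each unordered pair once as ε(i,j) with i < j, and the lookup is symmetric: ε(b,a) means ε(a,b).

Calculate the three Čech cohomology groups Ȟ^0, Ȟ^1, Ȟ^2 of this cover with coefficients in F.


cover nerve:
  U12={z,f} U15={y} U23={t,i} U34={d} U45={v,c}
C dims 5,5; δ0: rk 5, SNF 1^4·2
Ȟ^0: (5−5)−0=0 ⇒ 0
Ȟ^1: (5−0)−5=0 plus torsion [2] ⇒ Z/2
Ȟ^2: (0−0)−0=0 ⇒ 0

Ȟ^0 = 0; Ȟ^1 = Z/2; Ȟ^2 = 0


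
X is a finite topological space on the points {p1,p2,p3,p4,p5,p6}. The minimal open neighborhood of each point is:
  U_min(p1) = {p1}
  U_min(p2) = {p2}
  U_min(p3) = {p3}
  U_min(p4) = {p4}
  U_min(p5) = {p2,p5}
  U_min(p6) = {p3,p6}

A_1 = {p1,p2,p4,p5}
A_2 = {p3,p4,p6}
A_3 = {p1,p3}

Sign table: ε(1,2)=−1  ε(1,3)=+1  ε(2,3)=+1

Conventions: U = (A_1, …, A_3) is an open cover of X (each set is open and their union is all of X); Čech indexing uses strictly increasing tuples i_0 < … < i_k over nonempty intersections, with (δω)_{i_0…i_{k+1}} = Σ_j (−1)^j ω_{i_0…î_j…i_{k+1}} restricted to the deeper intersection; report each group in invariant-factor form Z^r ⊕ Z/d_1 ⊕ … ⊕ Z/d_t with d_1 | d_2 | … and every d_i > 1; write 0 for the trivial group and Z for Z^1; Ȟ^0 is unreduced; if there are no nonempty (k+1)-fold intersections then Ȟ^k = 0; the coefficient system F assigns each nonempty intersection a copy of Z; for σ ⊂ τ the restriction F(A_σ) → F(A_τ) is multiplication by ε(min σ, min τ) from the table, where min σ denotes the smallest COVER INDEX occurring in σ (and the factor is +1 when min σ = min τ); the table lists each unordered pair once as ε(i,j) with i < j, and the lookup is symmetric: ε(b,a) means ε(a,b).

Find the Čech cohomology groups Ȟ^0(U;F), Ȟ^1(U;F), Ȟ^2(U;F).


Ȟ^0 = 0,  Ȟ^1 = Z/2,  Ȟ^2 = 0

nonempty overlaps:
  A12={p4} A13={p1} A23={p3}
C dims 3,3; δ0: rk 3, SNF 1^2·2
degree 0: 3−3−0 = 0 → Ȟ^0 ≅ 0
degree 1: 3−0−3 = 0 plus torsion [2] → Ȟ^1 ≅ Z/2
degree 2: 0−0−0 = 0 → Ȟ^2 ≅ 0


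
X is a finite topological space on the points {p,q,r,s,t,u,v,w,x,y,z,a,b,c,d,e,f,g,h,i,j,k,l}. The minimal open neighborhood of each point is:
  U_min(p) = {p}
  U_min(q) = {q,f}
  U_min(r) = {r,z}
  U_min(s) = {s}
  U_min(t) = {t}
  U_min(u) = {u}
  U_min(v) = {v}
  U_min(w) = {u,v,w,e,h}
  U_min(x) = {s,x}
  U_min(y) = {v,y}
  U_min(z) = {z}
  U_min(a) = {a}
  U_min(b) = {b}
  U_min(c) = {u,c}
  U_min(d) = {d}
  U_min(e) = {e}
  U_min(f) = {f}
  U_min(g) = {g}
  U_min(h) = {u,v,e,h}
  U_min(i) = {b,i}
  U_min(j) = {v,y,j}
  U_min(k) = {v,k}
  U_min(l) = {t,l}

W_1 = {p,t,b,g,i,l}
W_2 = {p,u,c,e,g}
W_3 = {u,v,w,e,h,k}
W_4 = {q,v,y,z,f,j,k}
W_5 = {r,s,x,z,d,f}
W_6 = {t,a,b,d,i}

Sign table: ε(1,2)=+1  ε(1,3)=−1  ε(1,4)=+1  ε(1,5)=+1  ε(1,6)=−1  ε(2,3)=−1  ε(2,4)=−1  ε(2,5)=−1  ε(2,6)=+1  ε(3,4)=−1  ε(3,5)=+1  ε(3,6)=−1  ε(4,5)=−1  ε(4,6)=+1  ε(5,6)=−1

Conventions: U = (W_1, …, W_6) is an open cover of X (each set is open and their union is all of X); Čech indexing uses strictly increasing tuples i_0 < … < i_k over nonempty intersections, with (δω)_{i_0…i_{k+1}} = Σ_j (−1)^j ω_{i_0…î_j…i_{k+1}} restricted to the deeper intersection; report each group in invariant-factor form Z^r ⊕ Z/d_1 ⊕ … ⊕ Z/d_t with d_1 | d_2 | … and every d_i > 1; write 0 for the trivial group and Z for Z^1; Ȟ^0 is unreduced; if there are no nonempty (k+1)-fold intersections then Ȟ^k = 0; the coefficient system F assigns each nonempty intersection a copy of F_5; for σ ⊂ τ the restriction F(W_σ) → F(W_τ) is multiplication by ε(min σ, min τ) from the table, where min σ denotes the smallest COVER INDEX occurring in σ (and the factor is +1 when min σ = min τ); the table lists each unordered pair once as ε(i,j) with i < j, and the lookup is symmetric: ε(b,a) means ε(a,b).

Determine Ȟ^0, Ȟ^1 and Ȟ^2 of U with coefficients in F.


nerve simplices:
  W12={p,g} W16={t,b,i} W23={u,e} W34={v,k} W45={z,f} W56={d}
C dims 6,6; δ0: rk_F5 6
degree 0: 6−6−0 = 0 → Ȟ^0 ≅ 0
degree 1: 6−0−6 = 0 → Ȟ^1 ≅ 0
degree 2: 0−0−0 = 0 → Ȟ^2 ≅ 0

Ȟ^0(U;F) ≅ 0, Ȟ^1(U;F) ≅ 0 and Ȟ^2(U;F) ≅ 0


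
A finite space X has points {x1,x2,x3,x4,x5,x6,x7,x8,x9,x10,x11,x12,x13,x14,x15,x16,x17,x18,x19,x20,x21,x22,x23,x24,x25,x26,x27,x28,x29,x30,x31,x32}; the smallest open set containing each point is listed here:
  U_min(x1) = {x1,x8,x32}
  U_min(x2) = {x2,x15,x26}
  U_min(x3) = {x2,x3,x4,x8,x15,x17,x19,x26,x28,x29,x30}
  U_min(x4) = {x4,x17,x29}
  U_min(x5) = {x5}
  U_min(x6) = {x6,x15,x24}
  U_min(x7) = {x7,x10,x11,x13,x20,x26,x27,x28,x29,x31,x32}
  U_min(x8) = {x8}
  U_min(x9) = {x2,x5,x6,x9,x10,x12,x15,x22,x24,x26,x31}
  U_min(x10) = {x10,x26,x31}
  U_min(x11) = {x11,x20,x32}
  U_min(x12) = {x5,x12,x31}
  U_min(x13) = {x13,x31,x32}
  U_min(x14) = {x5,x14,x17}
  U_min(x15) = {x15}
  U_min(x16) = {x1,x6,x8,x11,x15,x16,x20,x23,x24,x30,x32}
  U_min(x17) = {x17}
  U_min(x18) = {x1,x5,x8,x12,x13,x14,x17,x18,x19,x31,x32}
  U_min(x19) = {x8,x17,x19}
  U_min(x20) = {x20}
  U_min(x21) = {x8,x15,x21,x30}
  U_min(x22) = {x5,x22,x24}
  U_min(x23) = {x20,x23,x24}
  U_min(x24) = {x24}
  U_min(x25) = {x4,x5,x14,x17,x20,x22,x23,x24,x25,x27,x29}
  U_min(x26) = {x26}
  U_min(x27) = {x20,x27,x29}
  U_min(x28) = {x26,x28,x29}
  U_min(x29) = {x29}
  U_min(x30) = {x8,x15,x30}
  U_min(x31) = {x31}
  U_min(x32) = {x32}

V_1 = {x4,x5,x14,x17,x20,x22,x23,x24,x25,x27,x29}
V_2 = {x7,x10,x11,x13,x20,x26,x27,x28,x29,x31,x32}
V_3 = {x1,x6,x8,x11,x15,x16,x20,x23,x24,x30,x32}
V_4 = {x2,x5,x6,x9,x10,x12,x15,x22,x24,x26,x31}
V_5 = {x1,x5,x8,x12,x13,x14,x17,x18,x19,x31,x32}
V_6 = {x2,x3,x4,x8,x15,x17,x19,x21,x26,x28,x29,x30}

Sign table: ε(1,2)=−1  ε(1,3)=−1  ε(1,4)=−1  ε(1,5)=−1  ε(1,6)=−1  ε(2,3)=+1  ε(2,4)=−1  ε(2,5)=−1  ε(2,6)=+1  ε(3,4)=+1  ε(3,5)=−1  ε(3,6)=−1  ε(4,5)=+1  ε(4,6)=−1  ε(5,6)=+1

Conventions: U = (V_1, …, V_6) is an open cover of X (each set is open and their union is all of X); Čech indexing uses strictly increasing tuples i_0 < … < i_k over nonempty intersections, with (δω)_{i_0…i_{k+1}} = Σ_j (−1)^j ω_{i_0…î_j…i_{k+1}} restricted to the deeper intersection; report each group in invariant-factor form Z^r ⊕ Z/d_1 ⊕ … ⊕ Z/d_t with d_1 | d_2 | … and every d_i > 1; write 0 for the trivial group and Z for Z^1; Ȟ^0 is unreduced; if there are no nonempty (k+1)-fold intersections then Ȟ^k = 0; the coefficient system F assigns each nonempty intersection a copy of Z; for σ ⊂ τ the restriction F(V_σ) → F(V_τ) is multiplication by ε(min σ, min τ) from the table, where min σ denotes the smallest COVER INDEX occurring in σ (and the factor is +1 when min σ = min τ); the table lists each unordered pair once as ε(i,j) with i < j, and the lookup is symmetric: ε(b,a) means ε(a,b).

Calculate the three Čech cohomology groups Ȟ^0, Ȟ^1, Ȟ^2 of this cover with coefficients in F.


Ȟ^0(U;F) ≅ 0; Ȟ^1(U;F) ≅ Z/2; Ȟ^2(U;F) ≅ Z

intersection data:
  V12={x20,x27,x29} V13={x20,x23,x24} V14={x5,x22,x24} V15={x5,x14,x17} V16={x4,x17,x29} V23={x11,x20,x32} V24={x10,x26,x31} V25={x13,x31,x32} V26={x26,x28,x29} V34={x6,x15,x24} V35={x1,x8,x32} V36={x8,x15,x30} V45={x5,x12,x31} V46={x2,x15,x26} V56={x8,x17,x19}
  V123={x20} V126={x29} V134={x24} V145={x5} V156={x17} V235={x32} V245={x31} V246={x26} V346={x15} V356={x8}
C dims 6,15,10; δ0: rk 6, SNF 1^5·2; δ1: rk 9, SNF 1^9
Ȟ^0 = (6 − 6) − 0 = 0, so Ȟ^0 ≅ 0
Ȟ^1 = (15 − 9) − 6 = 0 plus torsion [2], so Ȟ^1 ≅ Z/2
Ȟ^2 = (10 − 0) − 9 = 1, so Ȟ^2 ≅ Z


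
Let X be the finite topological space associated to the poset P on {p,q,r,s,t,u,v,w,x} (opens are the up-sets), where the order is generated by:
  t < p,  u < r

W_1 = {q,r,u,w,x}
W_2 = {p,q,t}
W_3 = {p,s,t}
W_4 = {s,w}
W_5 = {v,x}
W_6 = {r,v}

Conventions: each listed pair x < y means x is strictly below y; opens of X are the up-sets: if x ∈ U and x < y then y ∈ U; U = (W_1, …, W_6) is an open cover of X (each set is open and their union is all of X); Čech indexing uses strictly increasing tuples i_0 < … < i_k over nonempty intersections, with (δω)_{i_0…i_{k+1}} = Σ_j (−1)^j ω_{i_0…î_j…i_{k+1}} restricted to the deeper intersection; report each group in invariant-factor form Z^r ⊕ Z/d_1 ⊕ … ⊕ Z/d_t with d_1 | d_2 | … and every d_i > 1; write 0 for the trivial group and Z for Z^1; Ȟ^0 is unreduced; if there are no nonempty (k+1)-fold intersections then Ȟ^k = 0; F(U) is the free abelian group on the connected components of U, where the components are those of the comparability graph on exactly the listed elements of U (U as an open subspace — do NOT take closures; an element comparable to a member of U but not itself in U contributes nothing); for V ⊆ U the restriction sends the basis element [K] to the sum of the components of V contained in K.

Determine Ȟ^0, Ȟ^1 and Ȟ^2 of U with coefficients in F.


nerve simplices:
  W12={q} W14={w} W15={x} W16={r} W23={p,t} W34={s} W56={v}
components per intersection:
  W1: {q} {r,u} {w} {x}
  W2: {p,t} {q}
  W3: {p,t} {s}
  W4: {s} {w}
  W5: {v} {x}
  W6: {r} {v}
  W12: {q}
  W14: {w}
  W15: {x}
  W16: {r}
  W23: {p,t}
  W34: {s}
  W56: {v}
C dims 14,7; δ0: rk 7, SNF 1^7
degree 0: 14−7−0 = 7 → Ȟ^0 ≅ Z^7
degree 1: 7−0−7 = 0 → Ȟ^1 ≅ 0
degree 2: 0−0−0 = 0 → Ȟ^2 ≅ 0

Ȟ^0 ≅ Z^7; Ȟ^1 ≅ 0; Ȟ^2 ≅ 0


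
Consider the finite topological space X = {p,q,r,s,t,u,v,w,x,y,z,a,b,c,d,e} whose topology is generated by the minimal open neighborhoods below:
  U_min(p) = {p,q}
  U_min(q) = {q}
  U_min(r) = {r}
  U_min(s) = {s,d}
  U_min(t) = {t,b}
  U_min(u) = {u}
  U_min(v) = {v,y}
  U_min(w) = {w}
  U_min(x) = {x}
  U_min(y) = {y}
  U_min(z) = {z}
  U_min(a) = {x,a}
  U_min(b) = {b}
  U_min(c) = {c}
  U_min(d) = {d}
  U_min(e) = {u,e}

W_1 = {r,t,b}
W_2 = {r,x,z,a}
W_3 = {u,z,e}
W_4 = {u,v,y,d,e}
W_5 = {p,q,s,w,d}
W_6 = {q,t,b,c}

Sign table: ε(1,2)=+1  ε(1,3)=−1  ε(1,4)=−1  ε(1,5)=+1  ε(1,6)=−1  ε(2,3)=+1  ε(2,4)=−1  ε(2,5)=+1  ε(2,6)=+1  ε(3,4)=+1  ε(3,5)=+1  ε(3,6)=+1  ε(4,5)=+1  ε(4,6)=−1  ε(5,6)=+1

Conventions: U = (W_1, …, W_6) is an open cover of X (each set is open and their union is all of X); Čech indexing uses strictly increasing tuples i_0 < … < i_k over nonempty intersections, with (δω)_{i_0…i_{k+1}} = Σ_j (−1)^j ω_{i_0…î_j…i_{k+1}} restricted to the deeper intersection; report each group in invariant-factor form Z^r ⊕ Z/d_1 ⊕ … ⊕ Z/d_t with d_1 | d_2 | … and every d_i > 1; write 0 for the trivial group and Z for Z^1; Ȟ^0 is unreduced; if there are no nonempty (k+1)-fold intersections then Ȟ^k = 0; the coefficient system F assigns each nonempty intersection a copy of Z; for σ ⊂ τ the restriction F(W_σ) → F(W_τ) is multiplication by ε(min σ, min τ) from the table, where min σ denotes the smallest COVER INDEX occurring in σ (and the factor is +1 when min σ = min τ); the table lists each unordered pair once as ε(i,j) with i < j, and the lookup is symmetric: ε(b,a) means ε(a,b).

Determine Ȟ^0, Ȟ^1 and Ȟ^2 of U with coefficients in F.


cover nerve:
  W12={r} W16={t,b} W23={z} W34={u,e} W45={d} W56={q}
C dims 6,6; δ0: rk 6, SNF 1^5·2
Ȟ^0: (6−6)−0=0 ⇒ 0
Ȟ^1: (6−0)−6=0 plus torsion [2] ⇒ Z/2
Ȟ^2: (0−0)−0=0 ⇒ 0

Ȟ^0 ≅ 0, Ȟ^1 ≅ Z/2, Ȟ^2 ≅ 0


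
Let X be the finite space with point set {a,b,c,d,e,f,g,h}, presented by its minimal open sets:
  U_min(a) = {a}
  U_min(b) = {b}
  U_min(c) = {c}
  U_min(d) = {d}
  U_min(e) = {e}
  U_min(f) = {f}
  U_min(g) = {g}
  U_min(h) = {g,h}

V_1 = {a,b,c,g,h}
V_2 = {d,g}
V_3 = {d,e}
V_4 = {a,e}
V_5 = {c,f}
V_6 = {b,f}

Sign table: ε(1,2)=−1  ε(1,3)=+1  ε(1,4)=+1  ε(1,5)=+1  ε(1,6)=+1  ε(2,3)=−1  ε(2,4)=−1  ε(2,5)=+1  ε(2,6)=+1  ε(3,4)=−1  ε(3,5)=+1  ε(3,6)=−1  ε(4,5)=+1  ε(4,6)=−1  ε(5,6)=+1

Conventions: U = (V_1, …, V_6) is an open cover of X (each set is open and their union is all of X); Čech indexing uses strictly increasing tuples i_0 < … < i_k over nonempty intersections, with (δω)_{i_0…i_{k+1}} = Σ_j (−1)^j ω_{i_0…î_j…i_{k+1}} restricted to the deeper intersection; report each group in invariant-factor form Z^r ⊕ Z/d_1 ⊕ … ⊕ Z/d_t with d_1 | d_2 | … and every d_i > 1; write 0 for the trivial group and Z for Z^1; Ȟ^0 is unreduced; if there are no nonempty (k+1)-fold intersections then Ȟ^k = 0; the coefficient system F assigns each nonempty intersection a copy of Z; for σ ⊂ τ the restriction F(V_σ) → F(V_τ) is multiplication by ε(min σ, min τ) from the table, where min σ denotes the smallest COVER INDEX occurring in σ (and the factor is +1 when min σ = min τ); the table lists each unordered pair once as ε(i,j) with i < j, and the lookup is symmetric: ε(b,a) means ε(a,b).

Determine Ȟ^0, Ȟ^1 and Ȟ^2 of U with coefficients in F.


Ȟ^0(U;F) ≅ 0; Ȟ^1(U;F) ≅ Z ⊕ Z/2; Ȟ^2(U;F) ≅ 0

nonempty intersections:
  V12={g} V14={a} V15={c} V16={b} V23={d} V34={e} V56={f}
C dims 6,7; δ0: rk 6, SNF 1^5·2
Ȟ^0: (6−6)−0=0 ⇒ 0
Ȟ^1: (7−0)−6=1 plus torsion [2] ⇒ Z ⊕ Z/2
Ȟ^2: (0−0)−0=0 ⇒ 0


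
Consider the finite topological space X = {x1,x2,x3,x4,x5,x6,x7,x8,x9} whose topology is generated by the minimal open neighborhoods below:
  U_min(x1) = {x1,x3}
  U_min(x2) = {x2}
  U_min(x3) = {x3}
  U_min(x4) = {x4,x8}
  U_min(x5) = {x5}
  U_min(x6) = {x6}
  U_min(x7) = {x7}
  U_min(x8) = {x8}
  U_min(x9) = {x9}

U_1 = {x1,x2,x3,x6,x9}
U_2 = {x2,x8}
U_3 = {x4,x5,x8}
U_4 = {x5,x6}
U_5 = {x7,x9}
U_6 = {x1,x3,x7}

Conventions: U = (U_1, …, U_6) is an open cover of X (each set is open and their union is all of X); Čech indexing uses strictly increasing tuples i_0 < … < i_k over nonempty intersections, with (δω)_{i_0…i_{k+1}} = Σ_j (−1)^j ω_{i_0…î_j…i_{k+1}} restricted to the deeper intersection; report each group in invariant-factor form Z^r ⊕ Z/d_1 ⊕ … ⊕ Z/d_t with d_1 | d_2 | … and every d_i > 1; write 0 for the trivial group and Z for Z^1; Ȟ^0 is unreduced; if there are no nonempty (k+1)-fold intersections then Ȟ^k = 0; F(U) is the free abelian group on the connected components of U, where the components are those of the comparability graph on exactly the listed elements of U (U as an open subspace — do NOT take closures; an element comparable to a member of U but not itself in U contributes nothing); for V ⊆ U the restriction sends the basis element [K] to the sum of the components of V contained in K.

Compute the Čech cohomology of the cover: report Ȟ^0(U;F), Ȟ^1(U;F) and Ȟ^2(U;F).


nerve of the cover:
  U12={x2} U14={x6} U15={x9} U16={x1,x3} U23={x8} U34={x5} U56={x7}
components per intersection:
  U1: {x1,x3} {x2} {x6} {x9}
  U2: {x2} {x8}
  U3: {x4,x8} {x5}
  U4: {x5} {x6}
  U5: {x7} {x9}
  U6: {x1,x3} {x7}
  U12: {x2}
  U14: {x6}
  U15: {x9}
  U16: {x1,x3}
  U23: {x8}
  U34: {x5}
  U56: {x7}
C dims 14,7; δ0: rk 7, SNF 1^7
Ȟ^0 = (14 − 7) − 0 = 7, so Ȟ^0 ≅ Z^7
Ȟ^1 = (7 − 0) − 7 = 0, so Ȟ^1 ≅ 0
Ȟ^2 = (0 − 0) − 0 = 0, so Ȟ^2 ≅ 0

Ȟ^0 ≅ Z^7, Ȟ^1 ≅ 0, Ȟ^2 ≅ 0


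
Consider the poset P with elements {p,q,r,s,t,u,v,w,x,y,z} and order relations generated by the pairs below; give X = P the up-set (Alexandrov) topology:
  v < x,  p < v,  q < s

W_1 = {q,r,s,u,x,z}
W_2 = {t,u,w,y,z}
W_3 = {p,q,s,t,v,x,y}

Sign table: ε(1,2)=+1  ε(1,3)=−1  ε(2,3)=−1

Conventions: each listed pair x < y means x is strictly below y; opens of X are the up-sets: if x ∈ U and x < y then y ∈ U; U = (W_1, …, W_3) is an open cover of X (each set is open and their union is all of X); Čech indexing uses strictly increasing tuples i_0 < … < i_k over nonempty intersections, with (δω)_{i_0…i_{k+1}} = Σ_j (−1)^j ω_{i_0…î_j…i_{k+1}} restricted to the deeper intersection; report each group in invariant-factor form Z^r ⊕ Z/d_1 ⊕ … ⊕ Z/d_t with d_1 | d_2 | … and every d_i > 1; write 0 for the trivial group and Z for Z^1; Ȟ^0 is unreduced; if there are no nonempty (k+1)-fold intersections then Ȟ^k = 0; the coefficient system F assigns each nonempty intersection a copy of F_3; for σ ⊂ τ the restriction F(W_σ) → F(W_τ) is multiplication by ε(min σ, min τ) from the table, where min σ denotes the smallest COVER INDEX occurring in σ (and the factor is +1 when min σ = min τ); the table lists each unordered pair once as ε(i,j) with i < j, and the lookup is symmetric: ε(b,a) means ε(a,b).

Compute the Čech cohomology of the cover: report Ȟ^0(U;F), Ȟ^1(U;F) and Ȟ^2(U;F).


nonempty intersections:
  W12={u,z} W13={q,s,x} W23={t,y}
C dims 3,3; δ0: rk_F3 2
Ȟ^0: (3−2)−0=1 ⇒ Z/3
Ȟ^1: (3−0)−2=1 ⇒ Z/3
Ȟ^2: (0−0)−0=0 ⇒ 0

Ȟ^0 ≅ Z/3, Ȟ^1 ≅ Z/3 and Ȟ^2 ≅ 0
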